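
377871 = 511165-133294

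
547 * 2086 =1141042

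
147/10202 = 147/10202 = 0.01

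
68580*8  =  548640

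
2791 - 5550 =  - 2759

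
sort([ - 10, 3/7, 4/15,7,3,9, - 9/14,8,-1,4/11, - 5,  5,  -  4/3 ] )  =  [  -  10,-5,-4/3,-1, - 9/14,4/15, 4/11 , 3/7,3,5,7,8,9 ] 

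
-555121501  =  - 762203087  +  207081586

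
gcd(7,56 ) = 7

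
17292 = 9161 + 8131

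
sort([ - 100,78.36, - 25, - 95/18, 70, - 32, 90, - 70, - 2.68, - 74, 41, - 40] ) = [ - 100, - 74, - 70,-40 , - 32, - 25, - 95/18, - 2.68,41,70,78.36, 90 ] 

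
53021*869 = 46075249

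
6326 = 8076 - 1750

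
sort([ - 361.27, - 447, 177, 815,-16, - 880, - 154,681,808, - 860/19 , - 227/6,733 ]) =[ - 880, - 447, - 361.27,- 154, - 860/19, - 227/6, - 16, 177,681 , 733,808,815]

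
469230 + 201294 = 670524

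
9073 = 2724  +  6349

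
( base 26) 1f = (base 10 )41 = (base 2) 101001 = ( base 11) 38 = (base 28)1d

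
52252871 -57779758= - 5526887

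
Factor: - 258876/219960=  - 153/130= - 2^( - 1)*3^2*5^ ( - 1) * 13^( - 1) * 17^1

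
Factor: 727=727^1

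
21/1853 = 21/1853 = 0.01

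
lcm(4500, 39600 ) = 198000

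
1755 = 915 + 840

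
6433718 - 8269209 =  - 1835491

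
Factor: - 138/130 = -3^1* 5^( - 1 ) * 13^(-1 ) * 23^1 = - 69/65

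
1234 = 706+528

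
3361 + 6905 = 10266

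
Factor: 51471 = 3^2 * 7^1*19^1 * 43^1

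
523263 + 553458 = 1076721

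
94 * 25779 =2423226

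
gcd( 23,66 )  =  1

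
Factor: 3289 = 11^1*13^1 * 23^1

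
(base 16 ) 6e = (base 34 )38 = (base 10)110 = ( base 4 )1232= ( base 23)4i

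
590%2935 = 590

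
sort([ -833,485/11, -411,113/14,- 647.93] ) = [-833, - 647.93 , - 411,113/14,485/11 ] 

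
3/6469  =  3/6469=0.00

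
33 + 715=748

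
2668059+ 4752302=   7420361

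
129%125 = 4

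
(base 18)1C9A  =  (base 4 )2122210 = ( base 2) 10011010100100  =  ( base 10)9892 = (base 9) 14511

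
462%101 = 58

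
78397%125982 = 78397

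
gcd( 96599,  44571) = 1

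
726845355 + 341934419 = 1068779774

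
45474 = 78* 583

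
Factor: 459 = 3^3 *17^1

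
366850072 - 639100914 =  - 272250842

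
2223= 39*57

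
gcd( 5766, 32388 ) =6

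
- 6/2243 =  - 6/2243 = - 0.00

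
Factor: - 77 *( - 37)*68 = 193732 = 2^2*7^1*11^1 *17^1*37^1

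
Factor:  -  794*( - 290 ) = 2^2*5^1*29^1*397^1 =230260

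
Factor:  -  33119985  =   - 3^1*5^1*173^1*12763^1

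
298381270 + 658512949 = 956894219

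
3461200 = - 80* ( - 43265 ) 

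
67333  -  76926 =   -  9593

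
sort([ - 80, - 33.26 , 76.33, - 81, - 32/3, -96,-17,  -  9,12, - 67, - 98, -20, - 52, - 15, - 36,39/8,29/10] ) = [-98, - 96, - 81, - 80,- 67, - 52,  -  36, - 33.26, - 20, - 17, - 15, - 32/3, - 9,29/10,39/8,12, 76.33 ]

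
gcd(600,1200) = 600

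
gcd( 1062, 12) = 6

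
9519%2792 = 1143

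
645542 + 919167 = 1564709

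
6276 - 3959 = 2317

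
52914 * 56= 2963184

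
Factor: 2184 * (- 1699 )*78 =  - 2^4*3^2 *7^1*13^2 * 1699^1 = - 289428048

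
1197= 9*133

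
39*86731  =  3382509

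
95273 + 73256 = 168529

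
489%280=209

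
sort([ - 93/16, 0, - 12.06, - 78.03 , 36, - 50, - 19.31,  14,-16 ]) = [ - 78.03, - 50 , - 19.31, - 16, - 12.06, - 93/16, 0 , 14,36]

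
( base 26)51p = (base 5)102211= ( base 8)6547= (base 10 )3431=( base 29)429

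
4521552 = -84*(  -  53828 )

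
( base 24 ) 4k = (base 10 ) 116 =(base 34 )3E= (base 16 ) 74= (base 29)40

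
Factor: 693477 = 3^2*29^1*2657^1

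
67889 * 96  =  6517344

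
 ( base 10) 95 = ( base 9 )115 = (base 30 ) 35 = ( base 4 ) 1133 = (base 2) 1011111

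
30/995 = 6/199 = 0.03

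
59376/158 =375  +  63/79 = 375.80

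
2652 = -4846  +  7498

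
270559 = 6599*41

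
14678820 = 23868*615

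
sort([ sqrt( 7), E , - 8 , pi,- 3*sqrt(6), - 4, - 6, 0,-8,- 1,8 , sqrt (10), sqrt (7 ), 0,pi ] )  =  [ -8,-8, - 3*sqrt( 6 ), - 6, - 4, - 1, 0,0, sqrt( 7)  ,  sqrt(7 ),E, pi, pi, sqrt(10),8] 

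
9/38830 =9/38830 = 0.00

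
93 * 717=66681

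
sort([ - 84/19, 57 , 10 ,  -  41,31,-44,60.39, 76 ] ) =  [ - 44, - 41,-84/19,  10,31, 57,60.39,76]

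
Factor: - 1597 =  -1597^1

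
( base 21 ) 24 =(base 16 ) 2e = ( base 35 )1b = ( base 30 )1G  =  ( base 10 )46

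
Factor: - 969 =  -3^1*17^1 * 19^1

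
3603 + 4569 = 8172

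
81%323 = 81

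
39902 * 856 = 34156112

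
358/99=3 + 61/99 = 3.62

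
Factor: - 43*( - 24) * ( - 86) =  - 2^4 * 3^1*43^2 = - 88752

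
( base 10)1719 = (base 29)218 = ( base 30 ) 1R9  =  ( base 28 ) 25B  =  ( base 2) 11010110111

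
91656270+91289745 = 182946015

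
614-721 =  - 107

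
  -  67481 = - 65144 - 2337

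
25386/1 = 25386 = 25386.00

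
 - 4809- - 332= - 4477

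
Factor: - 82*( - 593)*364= 2^3*7^1 *13^1*41^1*593^1 = 17699864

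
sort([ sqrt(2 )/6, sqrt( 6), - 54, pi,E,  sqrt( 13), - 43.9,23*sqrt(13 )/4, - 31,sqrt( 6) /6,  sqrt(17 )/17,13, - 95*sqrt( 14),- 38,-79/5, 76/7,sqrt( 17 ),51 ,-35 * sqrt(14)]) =[ - 95*sqrt(14 ), - 35*sqrt(14 ), - 54, - 43.9, - 38, - 31, - 79/5,sqrt(2) /6,sqrt( 17 )/17,sqrt(6 )/6, sqrt(6 ), E,  pi,sqrt(13 ), sqrt(17 ), 76/7,13, 23 * sqrt(13) /4,51 ]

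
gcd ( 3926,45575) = 1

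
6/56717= 6/56717  =  0.00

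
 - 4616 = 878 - 5494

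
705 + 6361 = 7066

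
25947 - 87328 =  - 61381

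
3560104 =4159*856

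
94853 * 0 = 0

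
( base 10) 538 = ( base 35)fd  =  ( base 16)21a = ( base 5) 4123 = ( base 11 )44a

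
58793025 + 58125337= 116918362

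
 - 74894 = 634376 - 709270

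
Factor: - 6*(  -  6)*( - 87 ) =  - 2^2*3^3*29^1=   - 3132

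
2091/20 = 2091/20 = 104.55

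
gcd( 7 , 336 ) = 7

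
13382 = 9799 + 3583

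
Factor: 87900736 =2^6 * 7^1 * 11^1 * 17837^1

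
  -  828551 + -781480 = -1610031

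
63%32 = 31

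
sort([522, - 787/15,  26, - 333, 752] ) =[ - 333,- 787/15,26, 522,752] 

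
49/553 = 7/79 = 0.09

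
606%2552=606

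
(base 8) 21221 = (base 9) 13122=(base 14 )3321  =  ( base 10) 8849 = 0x2291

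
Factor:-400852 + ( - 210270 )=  - 2^1 *59^1 * 5179^1  =  - 611122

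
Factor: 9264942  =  2^1*3^4*57191^1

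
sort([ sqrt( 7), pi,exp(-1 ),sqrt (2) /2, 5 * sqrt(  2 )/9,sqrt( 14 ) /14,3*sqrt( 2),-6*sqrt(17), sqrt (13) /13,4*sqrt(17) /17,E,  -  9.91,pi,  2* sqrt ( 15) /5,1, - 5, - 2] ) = [-6* sqrt( 17 ), - 9.91, - 5, - 2,sqrt( 14)/14 , sqrt(13)/13,exp(-1),sqrt(2 )/2,5*sqrt( 2 )/9,4*sqrt( 17) /17,1, 2*sqrt(15 )/5,sqrt (7 ) , E,pi, pi,3*sqrt (2 )] 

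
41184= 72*572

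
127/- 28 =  - 127/28  =  - 4.54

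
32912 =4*8228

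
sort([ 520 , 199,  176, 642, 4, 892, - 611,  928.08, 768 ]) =[ - 611,  4, 176,199,520,642, 768, 892 , 928.08]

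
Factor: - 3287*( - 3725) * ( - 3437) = -5^2*7^1*19^1 * 149^1*173^1 * 491^1 = - 42082885775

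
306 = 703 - 397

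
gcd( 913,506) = 11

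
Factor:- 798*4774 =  - 3809652  =  - 2^2*3^1*7^2*11^1*19^1*31^1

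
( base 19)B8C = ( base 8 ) 10047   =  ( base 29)4qh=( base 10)4135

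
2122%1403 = 719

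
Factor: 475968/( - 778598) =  - 2^5*3^1*37^1*67^1*389299^(-1 ) = - 237984/389299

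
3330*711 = 2367630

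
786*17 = 13362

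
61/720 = 61/720 = 0.08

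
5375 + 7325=12700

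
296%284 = 12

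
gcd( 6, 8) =2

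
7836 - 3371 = 4465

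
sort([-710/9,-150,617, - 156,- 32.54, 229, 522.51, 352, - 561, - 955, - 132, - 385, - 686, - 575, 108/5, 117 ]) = [ - 955 ,-686, - 575,  -  561,-385,-156,-150,  -  132, - 710/9, - 32.54,  108/5,117,229,352 , 522.51, 617]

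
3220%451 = 63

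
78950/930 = 84 + 83/93 = 84.89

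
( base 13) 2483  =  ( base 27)72K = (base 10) 5177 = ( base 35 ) 47W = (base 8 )12071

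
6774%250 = 24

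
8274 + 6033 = 14307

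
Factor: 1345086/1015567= 2^1*3^4*7^( - 1 )*19^2*23^1*59^( - 1)*2459^( - 1)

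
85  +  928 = 1013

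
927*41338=38320326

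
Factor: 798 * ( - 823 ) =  - 656754  =  - 2^1*3^1*7^1*19^1*823^1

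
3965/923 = 4 + 21/71 = 4.30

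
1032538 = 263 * 3926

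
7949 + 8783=16732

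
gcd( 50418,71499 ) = 3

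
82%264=82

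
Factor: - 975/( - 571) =3^1*5^2*13^1*571^( -1)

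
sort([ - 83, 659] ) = [- 83,659 ] 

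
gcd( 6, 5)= 1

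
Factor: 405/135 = 3^1  =  3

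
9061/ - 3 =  - 9061/3 = - 3020.33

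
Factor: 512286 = 2^1*3^1*85381^1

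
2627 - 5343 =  - 2716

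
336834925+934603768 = 1271438693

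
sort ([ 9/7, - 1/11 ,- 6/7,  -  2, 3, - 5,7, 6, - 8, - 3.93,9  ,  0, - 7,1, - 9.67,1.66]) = [-9.67, - 8,-7,  -  5, - 3.93, - 2, - 6/7 ,-1/11, 0, 1,9/7,1.66, 3,6, 7, 9 ]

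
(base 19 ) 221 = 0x2F9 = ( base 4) 23321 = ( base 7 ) 2135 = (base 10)761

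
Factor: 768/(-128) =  - 6 = -  2^1*3^1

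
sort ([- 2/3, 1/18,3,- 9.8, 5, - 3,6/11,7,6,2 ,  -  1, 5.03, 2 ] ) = [ - 9.8, - 3,-1 ,-2/3, 1/18,  6/11,2, 2, 3, 5  ,  5.03,  6  ,  7]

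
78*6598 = 514644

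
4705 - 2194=2511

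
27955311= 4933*5667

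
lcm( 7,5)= 35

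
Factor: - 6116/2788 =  - 1529/697=- 11^1*17^( - 1 )*41^( - 1 )*139^1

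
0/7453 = 0 = 0.00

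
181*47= 8507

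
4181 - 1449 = 2732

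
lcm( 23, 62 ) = 1426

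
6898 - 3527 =3371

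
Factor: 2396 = 2^2 *599^1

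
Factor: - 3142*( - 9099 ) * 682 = 19497737556 = 2^2*3^3* 11^1*31^1 * 337^1 *1571^1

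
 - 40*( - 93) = 3720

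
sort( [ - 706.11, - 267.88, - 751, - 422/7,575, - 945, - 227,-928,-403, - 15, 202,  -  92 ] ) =[ - 945,- 928, - 751, - 706.11, - 403 ,-267.88,-227, - 92, - 422/7, - 15,202, 575 ] 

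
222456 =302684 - 80228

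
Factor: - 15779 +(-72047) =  - 2^1 * 43913^1 = - 87826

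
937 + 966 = 1903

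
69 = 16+53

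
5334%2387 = 560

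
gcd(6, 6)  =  6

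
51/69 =17/23 =0.74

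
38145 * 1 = 38145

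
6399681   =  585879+5813802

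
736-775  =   - 39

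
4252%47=22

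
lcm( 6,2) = 6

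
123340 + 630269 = 753609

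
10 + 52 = 62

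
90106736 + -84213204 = 5893532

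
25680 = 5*5136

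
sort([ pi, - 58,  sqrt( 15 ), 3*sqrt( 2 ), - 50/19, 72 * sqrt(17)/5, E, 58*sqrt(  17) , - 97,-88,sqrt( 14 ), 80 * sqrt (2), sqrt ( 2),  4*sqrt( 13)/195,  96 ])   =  [ - 97, - 88,-58 , - 50/19,4*sqrt( 13)/195, sqrt( 2 ), E,pi, sqrt(14),  sqrt( 15 ),3*sqrt( 2), 72*sqrt(17 ) /5,96,80*sqrt( 2 ),  58*sqrt( 17 )]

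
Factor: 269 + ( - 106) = 163 = 163^1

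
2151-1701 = 450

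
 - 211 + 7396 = 7185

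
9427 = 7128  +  2299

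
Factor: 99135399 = 3^1*11^1*59^2*863^1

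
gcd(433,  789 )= 1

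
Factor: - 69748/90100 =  - 329/425 = -5^( - 2)*7^1*17^( - 1 )*47^1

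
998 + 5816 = 6814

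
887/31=28  +  19/31=   28.61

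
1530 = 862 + 668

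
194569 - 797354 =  - 602785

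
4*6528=26112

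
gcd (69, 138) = 69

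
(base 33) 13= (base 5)121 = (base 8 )44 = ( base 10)36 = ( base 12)30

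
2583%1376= 1207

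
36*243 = 8748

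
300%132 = 36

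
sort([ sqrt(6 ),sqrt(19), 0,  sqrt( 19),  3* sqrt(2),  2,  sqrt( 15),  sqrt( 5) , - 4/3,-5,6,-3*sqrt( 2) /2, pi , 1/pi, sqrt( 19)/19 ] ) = [ - 5 , -3*sqrt(2 ) /2, - 4/3,0, sqrt ( 19 )/19, 1/pi,2 , sqrt(5),sqrt(6), pi, sqrt(15),3*sqrt( 2),sqrt(19) , sqrt(19), 6] 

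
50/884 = 25/442 = 0.06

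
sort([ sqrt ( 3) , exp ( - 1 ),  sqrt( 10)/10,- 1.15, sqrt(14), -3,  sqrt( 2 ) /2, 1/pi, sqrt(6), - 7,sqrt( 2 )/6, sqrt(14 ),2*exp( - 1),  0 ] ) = [- 7, - 3,  -  1.15,  0,  sqrt( 2)/6,sqrt( 10)/10 , 1/pi, exp( - 1 ),sqrt( 2)/2, 2*exp( -1), sqrt(3 ),sqrt(6), sqrt ( 14 ), sqrt( 14) ] 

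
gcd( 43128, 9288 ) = 72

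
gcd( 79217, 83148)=1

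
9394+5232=14626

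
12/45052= 3/11263 = 0.00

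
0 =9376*0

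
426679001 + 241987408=668666409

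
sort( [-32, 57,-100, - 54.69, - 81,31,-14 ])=[ - 100,-81,-54.69, - 32,  -  14,31 , 57]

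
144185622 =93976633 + 50208989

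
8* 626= 5008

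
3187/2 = 3187/2 = 1593.50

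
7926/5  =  7926/5 = 1585.20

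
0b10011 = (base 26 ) J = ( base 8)23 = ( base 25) J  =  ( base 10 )19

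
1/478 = 1/478= 0.00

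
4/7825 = 4/7825 = 0.00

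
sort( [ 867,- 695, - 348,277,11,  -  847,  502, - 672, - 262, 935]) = [  -  847,-695 , - 672, - 348, -262, 11,277,  502,867,935 ]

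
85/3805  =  17/761 = 0.02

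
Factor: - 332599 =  - 31^1*10729^1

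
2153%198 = 173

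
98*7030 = 688940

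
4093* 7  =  28651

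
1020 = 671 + 349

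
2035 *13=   26455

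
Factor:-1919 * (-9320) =2^3*5^1*19^1*101^1*233^1  =  17885080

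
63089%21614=19861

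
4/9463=4/9463 =0.00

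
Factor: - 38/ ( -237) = 2^1*3^( - 1 ) * 19^1*79^( - 1)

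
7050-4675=2375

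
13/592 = 13/592=0.02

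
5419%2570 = 279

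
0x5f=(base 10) 95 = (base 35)2p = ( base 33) 2T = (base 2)1011111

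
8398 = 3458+4940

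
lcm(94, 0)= 0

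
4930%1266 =1132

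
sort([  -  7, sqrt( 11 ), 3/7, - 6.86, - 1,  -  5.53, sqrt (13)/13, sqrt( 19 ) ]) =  [-7, - 6.86, - 5.53,-1,sqrt( 13)/13, 3/7, sqrt(11),sqrt ( 19 )] 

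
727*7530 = 5474310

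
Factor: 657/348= 219/116 = 2^ ( - 2 )*3^1*29^( - 1 )*73^1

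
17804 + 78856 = 96660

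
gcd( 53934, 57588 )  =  6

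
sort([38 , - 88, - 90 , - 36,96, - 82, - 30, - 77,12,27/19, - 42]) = [ - 90, - 88, - 82, - 77, - 42 , - 36,-30,27/19, 12,38,96] 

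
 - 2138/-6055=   2138/6055 = 0.35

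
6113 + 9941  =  16054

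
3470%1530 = 410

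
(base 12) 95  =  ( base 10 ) 113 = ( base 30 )3n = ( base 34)3b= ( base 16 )71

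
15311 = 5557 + 9754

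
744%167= 76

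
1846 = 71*26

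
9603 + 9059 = 18662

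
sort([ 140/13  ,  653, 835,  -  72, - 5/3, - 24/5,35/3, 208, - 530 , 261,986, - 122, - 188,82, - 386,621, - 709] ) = [ - 709, - 530,-386, - 188,-122,- 72, - 24/5, -5/3,  140/13, 35/3,82, 208,261, 621,653, 835,986 ]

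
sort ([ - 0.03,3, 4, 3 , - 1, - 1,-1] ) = [ - 1, - 1, - 1, - 0.03, 3, 3,4 ] 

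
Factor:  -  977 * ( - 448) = 437696 = 2^6*7^1 * 977^1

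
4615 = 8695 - 4080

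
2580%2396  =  184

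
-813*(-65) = 52845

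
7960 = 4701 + 3259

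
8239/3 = 2746+1/3 =2746.33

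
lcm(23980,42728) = 2350040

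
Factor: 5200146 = 2^1*3^3*7^1 * 13757^1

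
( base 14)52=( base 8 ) 110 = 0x48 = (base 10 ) 72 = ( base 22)36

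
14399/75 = 191  +  74/75  =  191.99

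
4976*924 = 4597824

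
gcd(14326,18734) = 1102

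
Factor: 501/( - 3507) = - 7^( - 1) = - 1/7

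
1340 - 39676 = - 38336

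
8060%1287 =338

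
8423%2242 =1697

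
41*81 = 3321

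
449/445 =1 + 4/445 =1.01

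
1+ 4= 5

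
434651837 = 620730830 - 186078993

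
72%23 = 3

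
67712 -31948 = 35764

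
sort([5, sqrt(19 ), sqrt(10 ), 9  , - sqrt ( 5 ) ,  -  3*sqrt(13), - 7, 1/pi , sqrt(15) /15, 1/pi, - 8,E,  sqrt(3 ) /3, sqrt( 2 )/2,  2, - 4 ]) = [ - 3*sqrt( 13), - 8, - 7,  -  4, - sqrt( 5), sqrt(15 )/15,1/pi,  1/pi,sqrt( 3 ) /3, sqrt(2) /2,  2,E,sqrt( 10), sqrt ( 19 ), 5,9 ] 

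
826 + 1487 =2313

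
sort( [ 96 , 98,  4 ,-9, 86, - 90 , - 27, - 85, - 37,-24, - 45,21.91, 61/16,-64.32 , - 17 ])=[ - 90, - 85,- 64.32, - 45, - 37,- 27, - 24, - 17, - 9,61/16,4, 21.91,  86,96,  98]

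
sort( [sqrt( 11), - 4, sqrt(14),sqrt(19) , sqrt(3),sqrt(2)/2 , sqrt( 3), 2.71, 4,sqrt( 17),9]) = [-4, sqrt( 2) /2,sqrt( 3 ) , sqrt(3), 2.71,sqrt (11 ),  sqrt(14),4, sqrt( 17), sqrt( 19), 9 ] 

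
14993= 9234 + 5759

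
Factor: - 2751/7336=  - 2^( - 3 )*3^1 = - 3/8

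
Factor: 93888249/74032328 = 2^( - 3 ) *3^1*7^1 * 13^1*647^( - 1)*14303^( - 1)*343913^1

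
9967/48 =9967/48 = 207.65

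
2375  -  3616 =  - 1241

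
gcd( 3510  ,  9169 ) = 1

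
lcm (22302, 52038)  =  156114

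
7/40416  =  7/40416 = 0.00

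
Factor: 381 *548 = 208788 = 2^2*3^1*127^1*137^1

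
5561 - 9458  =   - 3897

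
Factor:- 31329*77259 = - 2420447211 = - 3^3*7^1*13^1*59^2*283^1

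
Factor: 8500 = 2^2*5^3*17^1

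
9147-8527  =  620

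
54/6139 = 54/6139 = 0.01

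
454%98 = 62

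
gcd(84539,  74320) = 929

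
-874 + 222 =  - 652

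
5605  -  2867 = 2738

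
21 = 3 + 18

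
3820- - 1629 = 5449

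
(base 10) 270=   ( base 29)99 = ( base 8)416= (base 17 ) FF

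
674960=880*767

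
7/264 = 7/264 = 0.03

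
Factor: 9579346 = 2^1*7^1 * 684239^1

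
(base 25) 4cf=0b101011111111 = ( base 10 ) 2815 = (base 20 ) 70F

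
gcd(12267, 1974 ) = 141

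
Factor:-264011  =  -11^1*24001^1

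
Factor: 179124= 2^2 * 3^1 *11^1*23^1 *59^1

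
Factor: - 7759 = -7759^1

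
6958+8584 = 15542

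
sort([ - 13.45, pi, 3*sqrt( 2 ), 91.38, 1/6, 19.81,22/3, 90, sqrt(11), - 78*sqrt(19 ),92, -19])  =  [ - 78*sqrt( 19),-19, - 13.45, 1/6,pi , sqrt( 11) , 3*sqrt (2), 22/3,  19.81,  90, 91.38,92]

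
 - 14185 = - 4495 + - 9690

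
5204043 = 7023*741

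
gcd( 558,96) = 6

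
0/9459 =0 =0.00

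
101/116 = 101/116 = 0.87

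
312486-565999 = - 253513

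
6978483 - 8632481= - 1653998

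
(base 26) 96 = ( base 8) 360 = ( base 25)9F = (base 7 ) 462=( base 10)240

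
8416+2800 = 11216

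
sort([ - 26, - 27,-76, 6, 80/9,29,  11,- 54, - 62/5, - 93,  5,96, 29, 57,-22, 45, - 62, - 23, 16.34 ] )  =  [ - 93, - 76, - 62, - 54, - 27, - 26, - 23, - 22, - 62/5 , 5, 6, 80/9, 11, 16.34,  29, 29, 45, 57,  96 ]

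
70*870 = 60900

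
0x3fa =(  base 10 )1018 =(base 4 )33322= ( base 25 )1FI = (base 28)18a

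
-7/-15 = 7/15 = 0.47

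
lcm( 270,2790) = 8370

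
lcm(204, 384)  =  6528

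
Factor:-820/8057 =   -  2^2* 5^1*7^( - 1)*41^1 * 1151^( - 1)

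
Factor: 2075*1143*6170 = 2^1*3^2*5^3*83^1*127^1*617^1 = 14633543250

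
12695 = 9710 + 2985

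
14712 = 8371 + 6341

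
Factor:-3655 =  - 5^1*17^1*43^1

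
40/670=4/67=0.06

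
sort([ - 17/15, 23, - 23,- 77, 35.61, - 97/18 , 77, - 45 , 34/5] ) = [ - 77, - 45,- 23,- 97/18, - 17/15, 34/5,23,35.61,77] 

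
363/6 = 121/2= 60.50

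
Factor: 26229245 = 5^1*7^1*83^1*9029^1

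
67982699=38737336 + 29245363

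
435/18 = 145/6 = 24.17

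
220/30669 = 220/30669 = 0.01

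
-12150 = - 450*27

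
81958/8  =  40979/4 = 10244.75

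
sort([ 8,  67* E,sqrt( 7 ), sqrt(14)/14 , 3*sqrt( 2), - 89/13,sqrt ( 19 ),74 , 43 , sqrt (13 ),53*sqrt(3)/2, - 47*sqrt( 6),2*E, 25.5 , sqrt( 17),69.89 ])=[ - 47*sqrt( 6 ),-89/13,sqrt (14 ) /14,sqrt(7),sqrt( 13 ), sqrt (17),3*sqrt( 2),sqrt(19), 2*E, 8, 25.5,43, 53*sqrt( 3)/2,69.89,74,67*E ] 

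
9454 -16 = 9438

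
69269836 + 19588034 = 88857870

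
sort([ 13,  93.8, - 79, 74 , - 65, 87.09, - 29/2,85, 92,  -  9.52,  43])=[ - 79, - 65, - 29/2, - 9.52, 13,43  ,  74, 85, 87.09,92,93.8]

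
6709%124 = 13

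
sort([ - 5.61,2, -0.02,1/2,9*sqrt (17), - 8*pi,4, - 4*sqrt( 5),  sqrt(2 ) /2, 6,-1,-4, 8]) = [ - 8* pi, - 4*sqrt (5),  -  5.61, - 4, - 1, - 0.02,1/2,sqrt ( 2) /2, 2,4,  6, 8, 9*sqrt( 17 )] 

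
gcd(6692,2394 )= 14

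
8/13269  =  8/13269  =  0.00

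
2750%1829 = 921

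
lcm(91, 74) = 6734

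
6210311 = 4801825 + 1408486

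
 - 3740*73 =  - 273020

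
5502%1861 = 1780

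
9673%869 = 114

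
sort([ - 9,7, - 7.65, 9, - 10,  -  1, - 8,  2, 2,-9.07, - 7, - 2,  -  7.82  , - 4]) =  [ - 10,-9.07, -9, - 8, - 7.82, - 7.65, - 7, - 4, - 2, - 1,2, 2, 7,  9 ] 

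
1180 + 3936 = 5116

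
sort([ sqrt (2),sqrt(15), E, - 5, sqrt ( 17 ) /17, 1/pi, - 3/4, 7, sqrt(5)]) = [ - 5,  -  3/4, sqrt( 17) /17,1/pi,sqrt( 2 ),sqrt( 5 ), E, sqrt( 15 ), 7]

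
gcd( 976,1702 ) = 2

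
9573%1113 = 669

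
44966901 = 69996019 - 25029118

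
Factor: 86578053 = 3^1*5171^1 * 5581^1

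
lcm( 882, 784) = 7056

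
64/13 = 64/13 = 4.92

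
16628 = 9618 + 7010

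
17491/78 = 224+19/78 = 224.24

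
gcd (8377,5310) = 1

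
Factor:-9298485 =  - 3^2*5^1*7^2*4217^1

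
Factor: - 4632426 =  - 2^1*3^2*41^1*6277^1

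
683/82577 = 683/82577 = 0.01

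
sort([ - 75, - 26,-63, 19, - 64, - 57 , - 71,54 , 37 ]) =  [-75, -71, - 64, - 63, -57, - 26,19, 37, 54] 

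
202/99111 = 202/99111 = 0.00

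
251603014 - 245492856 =6110158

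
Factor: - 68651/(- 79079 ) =79/91  =  7^( - 1)*13^( - 1)*79^1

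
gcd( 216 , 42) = 6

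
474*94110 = 44608140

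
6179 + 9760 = 15939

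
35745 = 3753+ 31992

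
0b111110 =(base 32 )1u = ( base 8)76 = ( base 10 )62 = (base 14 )46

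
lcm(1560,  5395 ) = 129480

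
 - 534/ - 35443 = 534/35443 = 0.02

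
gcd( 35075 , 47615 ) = 5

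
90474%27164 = 8982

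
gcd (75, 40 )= 5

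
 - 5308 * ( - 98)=520184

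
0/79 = 0 = 0.00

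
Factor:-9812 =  - 2^2*11^1*223^1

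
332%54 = 8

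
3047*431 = 1313257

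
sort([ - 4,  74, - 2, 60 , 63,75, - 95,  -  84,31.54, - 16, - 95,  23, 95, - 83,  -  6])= [-95, - 95 , - 84,  -  83,-16,-6, - 4 , - 2,23, 31.54,60 , 63,74, 75,95 ] 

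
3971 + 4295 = 8266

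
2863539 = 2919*981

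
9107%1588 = 1167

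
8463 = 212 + 8251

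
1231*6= 7386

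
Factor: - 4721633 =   -  7^1*19^1*131^1 * 271^1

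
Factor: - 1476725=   -  5^2* 59069^1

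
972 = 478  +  494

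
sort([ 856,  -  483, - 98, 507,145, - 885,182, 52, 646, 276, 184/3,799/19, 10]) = [ - 885, -483,  -  98, 10, 799/19, 52, 184/3,145, 182,276,507, 646,  856]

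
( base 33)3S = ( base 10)127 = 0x7f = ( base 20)67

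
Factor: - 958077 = -3^2 *106453^1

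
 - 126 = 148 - 274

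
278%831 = 278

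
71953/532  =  541/4 = 135.25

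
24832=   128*194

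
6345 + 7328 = 13673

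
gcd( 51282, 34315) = 1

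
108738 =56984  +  51754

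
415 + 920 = 1335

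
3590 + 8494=12084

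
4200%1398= 6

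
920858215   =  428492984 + 492365231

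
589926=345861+244065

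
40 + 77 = 117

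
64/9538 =32/4769 =0.01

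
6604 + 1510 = 8114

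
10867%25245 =10867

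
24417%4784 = 497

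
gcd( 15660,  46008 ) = 108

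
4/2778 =2/1389= 0.00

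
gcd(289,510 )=17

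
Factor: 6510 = 2^1 * 3^1*5^1* 7^1*31^1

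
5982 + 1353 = 7335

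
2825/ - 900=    -113/36 =-3.14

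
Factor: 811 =811^1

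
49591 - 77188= - 27597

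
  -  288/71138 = -1  +  35425/35569 = -  0.00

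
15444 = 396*39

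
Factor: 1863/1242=2^(-1 )*3^1=3/2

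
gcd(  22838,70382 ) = 2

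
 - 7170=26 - 7196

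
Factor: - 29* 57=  -3^1*19^1*29^1 = - 1653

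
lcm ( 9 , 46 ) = 414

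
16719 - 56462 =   -  39743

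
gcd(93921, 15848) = 1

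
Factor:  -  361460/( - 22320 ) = 2^ ( - 2 )*3^(-2)*11^1*53^1 = 583/36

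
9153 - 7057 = 2096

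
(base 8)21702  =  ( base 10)9154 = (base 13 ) 4222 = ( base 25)eg4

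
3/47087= 3/47087  =  0.00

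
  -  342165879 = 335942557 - 678108436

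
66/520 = 33/260 = 0.13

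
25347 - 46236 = - 20889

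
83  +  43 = 126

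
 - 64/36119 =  - 1 + 36055/36119 = -  0.00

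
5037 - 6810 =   -  1773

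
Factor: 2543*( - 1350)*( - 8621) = 2^1*3^3*5^2*37^1*233^1* 2543^1 = 29596324050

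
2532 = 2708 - 176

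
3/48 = 1/16  =  0.06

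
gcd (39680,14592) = 256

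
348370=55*6334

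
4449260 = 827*5380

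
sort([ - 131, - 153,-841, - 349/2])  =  [ - 841, - 349/2, - 153 , - 131]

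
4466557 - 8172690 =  - 3706133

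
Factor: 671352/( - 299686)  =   - 2^2* 3^1*11^1*29^( - 1) * 2543^1* 5167^ (-1 )= - 335676/149843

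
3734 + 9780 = 13514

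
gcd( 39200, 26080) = 160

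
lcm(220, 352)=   1760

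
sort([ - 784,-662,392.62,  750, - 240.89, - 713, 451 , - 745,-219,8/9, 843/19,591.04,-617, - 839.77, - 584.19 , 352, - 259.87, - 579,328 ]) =[ - 839.77, -784, - 745, - 713, - 662, - 617,  -  584.19, - 579, - 259.87,-240.89, - 219 , 8/9, 843/19, 328,352, 392.62,  451, 591.04,750]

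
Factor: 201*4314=867114 = 2^1*3^2*67^1*719^1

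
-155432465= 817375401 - 972807866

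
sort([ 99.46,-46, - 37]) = [ - 46, - 37, 99.46 ] 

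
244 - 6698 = - 6454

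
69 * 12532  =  864708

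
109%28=25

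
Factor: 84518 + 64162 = 148680 = 2^3*3^2*5^1*7^1*59^1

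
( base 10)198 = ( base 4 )3012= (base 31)6c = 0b11000110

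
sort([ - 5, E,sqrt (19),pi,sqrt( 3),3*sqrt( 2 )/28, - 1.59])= [ - 5, - 1.59,3* sqrt ( 2)/28,sqrt( 3),E, pi, sqrt(19) ] 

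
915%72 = 51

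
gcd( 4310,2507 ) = 1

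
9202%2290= 42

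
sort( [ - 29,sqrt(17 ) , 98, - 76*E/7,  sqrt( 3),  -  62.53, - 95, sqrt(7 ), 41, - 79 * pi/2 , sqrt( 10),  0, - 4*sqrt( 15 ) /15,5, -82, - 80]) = [-79*pi/2, - 95, - 82, - 80, - 62.53, -76*E/7 , - 29,-4*sqrt( 15)/15, 0,sqrt( 3),sqrt( 7 ),  sqrt( 10),  sqrt( 17) , 5 , 41, 98 ] 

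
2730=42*65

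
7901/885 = 7901/885 = 8.93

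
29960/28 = 1070 = 1070.00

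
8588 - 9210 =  - 622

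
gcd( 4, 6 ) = 2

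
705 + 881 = 1586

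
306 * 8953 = 2739618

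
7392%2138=978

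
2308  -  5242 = - 2934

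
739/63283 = 739/63283 = 0.01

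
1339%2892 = 1339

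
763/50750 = 109/7250 = 0.02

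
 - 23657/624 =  - 38+55/624 = - 37.91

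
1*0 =0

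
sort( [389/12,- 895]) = [- 895,  389/12] 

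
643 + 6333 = 6976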